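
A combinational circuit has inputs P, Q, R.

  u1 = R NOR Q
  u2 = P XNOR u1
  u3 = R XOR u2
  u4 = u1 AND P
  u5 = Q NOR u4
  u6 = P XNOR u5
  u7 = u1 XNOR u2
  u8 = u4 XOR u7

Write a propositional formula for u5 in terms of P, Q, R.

u1 = R NOR Q
u4 = u1 AND P = (R NOR Q) AND P
u5 = Q NOR u4 = Q NOR ((R NOR Q) AND P)

Q NOR ((R NOR Q) AND P)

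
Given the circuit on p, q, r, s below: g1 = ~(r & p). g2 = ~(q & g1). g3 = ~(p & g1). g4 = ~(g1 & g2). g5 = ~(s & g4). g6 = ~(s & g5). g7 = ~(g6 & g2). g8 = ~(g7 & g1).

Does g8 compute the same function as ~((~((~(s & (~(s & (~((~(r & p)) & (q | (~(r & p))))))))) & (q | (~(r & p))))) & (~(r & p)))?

No

g1 = ~(r & p)
g2 = ~(q & g1) = ~(q & (~(r & p)))
g4 = ~(g1 & g2) = ~((~(r & p)) & (~(q & (~(r & p)))))
g5 = ~(s & g4) = ~(s & (~((~(r & p)) & (~(q & (~(r & p)))))))
g6 = ~(s & g5) = ~(s & (~(s & (~((~(r & p)) & (~(q & (~(r & p)))))))))
g7 = ~(g6 & g2) = ~((~(s & (~(s & (~((~(r & p)) & (~(q & (~(r & p)))))))))) & (~(q & (~(r & p)))))
g8 = ~(g7 & g1) = ~((~((~(s & (~(s & (~((~(r & p)) & (~(q & (~(r & p)))))))))) & (~(q & (~(r & p)))))) & (~(r & p)))
At p=0, q=1, r=0, s=0: circuit gives 0, formula gives 1.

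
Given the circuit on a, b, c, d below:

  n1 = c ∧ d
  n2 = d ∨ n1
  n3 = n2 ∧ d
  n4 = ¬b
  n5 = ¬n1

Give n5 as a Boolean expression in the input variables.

¬(c ∧ d)

n1 = c ∧ d
n5 = ¬n1 = ¬(c ∧ d)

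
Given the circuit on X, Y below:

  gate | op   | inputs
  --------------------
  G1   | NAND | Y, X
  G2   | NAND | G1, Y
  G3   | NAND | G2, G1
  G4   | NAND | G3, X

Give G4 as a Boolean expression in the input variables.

(((Y NAND X) NAND Y) NAND (Y NAND X)) NAND X

G1 = Y NAND X
G2 = G1 NAND Y = (Y NAND X) NAND Y
G3 = G2 NAND G1 = ((Y NAND X) NAND Y) NAND (Y NAND X)
G4 = G3 NAND X = (((Y NAND X) NAND Y) NAND (Y NAND X)) NAND X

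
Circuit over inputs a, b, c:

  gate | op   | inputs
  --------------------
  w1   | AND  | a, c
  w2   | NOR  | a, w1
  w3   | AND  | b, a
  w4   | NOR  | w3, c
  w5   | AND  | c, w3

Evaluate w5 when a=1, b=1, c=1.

1

w3 = 1 AND 1 = 1
w5 = 1 AND 1 = 1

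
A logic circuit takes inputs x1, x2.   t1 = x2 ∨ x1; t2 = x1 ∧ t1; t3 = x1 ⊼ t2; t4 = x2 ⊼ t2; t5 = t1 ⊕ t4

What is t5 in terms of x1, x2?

(x2 ∨ x1) ⊕ (x2 ⊼ (x1 ∧ (x2 ∨ x1)))

t1 = x2 ∨ x1
t2 = x1 ∧ t1 = x1 ∧ (x2 ∨ x1)
t4 = x2 ⊼ t2 = x2 ⊼ (x1 ∧ (x2 ∨ x1))
t5 = t1 ⊕ t4 = (x2 ∨ x1) ⊕ (x2 ⊼ (x1 ∧ (x2 ∨ x1)))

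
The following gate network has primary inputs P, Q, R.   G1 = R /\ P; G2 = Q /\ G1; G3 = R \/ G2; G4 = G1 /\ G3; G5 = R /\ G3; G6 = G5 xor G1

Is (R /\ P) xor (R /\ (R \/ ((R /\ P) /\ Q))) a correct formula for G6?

Yes

G1 = R /\ P
G2 = Q /\ G1 = Q /\ (R /\ P)
G3 = R \/ G2 = R \/ (Q /\ (R /\ P))
G5 = R /\ G3 = R /\ (R \/ (Q /\ (R /\ P)))
G6 = G5 xor G1 = (R /\ (R \/ (Q /\ (R /\ P)))) xor (R /\ P)
At P=0, Q=0, R=0: circuit gives 0, formula gives 0.
At P=0, Q=0, R=1: circuit gives 1, formula gives 1.
Agrees on all 8 inputs.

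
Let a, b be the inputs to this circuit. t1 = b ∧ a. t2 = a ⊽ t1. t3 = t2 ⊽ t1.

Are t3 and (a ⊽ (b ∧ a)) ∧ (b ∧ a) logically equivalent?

t1 = b ∧ a
t2 = a ⊽ t1 = a ⊽ (b ∧ a)
t3 = t2 ⊽ t1 = (a ⊽ (b ∧ a)) ⊽ (b ∧ a)
At a=1, b=0: circuit gives 1, formula gives 0.

No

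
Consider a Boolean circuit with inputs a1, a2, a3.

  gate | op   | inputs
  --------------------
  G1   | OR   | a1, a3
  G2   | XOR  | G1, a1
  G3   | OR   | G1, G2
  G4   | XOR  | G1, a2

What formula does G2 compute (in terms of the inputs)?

(a1 OR a3) XOR a1

G1 = a1 OR a3
G2 = G1 XOR a1 = (a1 OR a3) XOR a1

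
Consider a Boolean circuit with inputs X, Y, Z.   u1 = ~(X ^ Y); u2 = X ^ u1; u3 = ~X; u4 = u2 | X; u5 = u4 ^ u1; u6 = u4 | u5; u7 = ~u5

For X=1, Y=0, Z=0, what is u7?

u1 = ~(1 ^ 0) = 0
u2 = 1 ^ 0 = 1
u4 = 1 | 1 = 1
u5 = 1 ^ 0 = 1
u7 = ~1 = 0

0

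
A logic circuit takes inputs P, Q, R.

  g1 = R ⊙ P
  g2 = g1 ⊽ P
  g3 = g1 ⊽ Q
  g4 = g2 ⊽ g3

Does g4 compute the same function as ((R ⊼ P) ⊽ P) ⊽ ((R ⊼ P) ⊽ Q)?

g1 = R ⊙ P
g2 = g1 ⊽ P = (R ⊙ P) ⊽ P
g3 = g1 ⊽ Q = (R ⊙ P) ⊽ Q
g4 = g2 ⊽ g3 = ((R ⊙ P) ⊽ P) ⊽ ((R ⊙ P) ⊽ Q)
At P=0, Q=0, R=1: circuit gives 0, formula gives 1.

No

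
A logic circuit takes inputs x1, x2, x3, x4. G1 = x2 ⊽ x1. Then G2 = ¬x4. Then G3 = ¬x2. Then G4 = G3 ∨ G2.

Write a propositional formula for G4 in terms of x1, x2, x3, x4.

¬x2 ∨ ¬x4

G2 = ¬x4
G3 = ¬x2
G4 = G3 ∨ G2 = ¬x2 ∨ ¬x4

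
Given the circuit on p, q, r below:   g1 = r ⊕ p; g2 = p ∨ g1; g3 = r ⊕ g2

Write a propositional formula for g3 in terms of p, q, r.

g1 = r ⊕ p
g2 = p ∨ g1 = p ∨ (r ⊕ p)
g3 = r ⊕ g2 = r ⊕ (p ∨ (r ⊕ p))

r ⊕ (p ∨ (r ⊕ p))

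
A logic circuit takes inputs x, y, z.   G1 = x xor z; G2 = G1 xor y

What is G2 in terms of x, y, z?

G1 = x xor z
G2 = G1 xor y = (x xor z) xor y

(x xor z) xor y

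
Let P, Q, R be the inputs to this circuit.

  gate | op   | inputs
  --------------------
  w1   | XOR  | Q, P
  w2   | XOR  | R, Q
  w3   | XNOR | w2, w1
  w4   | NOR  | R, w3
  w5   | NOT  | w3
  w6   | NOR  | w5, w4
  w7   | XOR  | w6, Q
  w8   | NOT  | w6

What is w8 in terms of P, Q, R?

w1 = Q XOR P
w2 = R XOR Q
w3 = w2 XNOR w1 = (R XOR Q) XNOR (Q XOR P)
w4 = R NOR w3 = R NOR ((R XOR Q) XNOR (Q XOR P))
w5 = NOT w3 = NOT ((R XOR Q) XNOR (Q XOR P))
w6 = w5 NOR w4 = NOT ((R XOR Q) XNOR (Q XOR P)) NOR (R NOR ((R XOR Q) XNOR (Q XOR P)))
w8 = NOT w6 = NOT (NOT ((R XOR Q) XNOR (Q XOR P)) NOR (R NOR ((R XOR Q) XNOR (Q XOR P))))

NOT (NOT ((R XOR Q) XNOR (Q XOR P)) NOR (R NOR ((R XOR Q) XNOR (Q XOR P))))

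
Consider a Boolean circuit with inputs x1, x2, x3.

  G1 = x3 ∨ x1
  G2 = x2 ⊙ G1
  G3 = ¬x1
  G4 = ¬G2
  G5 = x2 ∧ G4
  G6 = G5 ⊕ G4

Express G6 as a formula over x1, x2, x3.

(x2 ∧ ¬(x2 ⊙ (x3 ∨ x1))) ⊕ ¬(x2 ⊙ (x3 ∨ x1))

G1 = x3 ∨ x1
G2 = x2 ⊙ G1 = x2 ⊙ (x3 ∨ x1)
G4 = ¬G2 = ¬(x2 ⊙ (x3 ∨ x1))
G5 = x2 ∧ G4 = x2 ∧ ¬(x2 ⊙ (x3 ∨ x1))
G6 = G5 ⊕ G4 = (x2 ∧ ¬(x2 ⊙ (x3 ∨ x1))) ⊕ ¬(x2 ⊙ (x3 ∨ x1))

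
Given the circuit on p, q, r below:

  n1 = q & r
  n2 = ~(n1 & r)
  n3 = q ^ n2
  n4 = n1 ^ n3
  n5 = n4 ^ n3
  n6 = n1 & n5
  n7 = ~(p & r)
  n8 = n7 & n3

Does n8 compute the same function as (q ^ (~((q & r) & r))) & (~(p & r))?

n1 = q & r
n2 = ~(n1 & r) = ~((q & r) & r)
n3 = q ^ n2 = q ^ (~((q & r) & r))
n7 = ~(p & r)
n8 = n7 & n3 = (~(p & r)) & (q ^ (~((q & r) & r)))
At p=0, q=1, r=0: circuit gives 0, formula gives 0.
At p=0, q=0, r=0: circuit gives 1, formula gives 1.
Agrees on all 8 inputs.

Yes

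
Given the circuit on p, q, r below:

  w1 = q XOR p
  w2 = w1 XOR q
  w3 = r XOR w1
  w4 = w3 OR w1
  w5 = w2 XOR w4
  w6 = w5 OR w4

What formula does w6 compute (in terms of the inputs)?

(((q XOR p) XOR q) XOR ((r XOR (q XOR p)) OR (q XOR p))) OR ((r XOR (q XOR p)) OR (q XOR p))

w1 = q XOR p
w2 = w1 XOR q = (q XOR p) XOR q
w3 = r XOR w1 = r XOR (q XOR p)
w4 = w3 OR w1 = (r XOR (q XOR p)) OR (q XOR p)
w5 = w2 XOR w4 = ((q XOR p) XOR q) XOR ((r XOR (q XOR p)) OR (q XOR p))
w6 = w5 OR w4 = (((q XOR p) XOR q) XOR ((r XOR (q XOR p)) OR (q XOR p))) OR ((r XOR (q XOR p)) OR (q XOR p))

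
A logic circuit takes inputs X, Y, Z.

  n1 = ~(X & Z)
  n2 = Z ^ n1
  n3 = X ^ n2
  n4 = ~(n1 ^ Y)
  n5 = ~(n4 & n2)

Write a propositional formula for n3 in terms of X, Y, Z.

X ^ (Z ^ (~(X & Z)))

n1 = ~(X & Z)
n2 = Z ^ n1 = Z ^ (~(X & Z))
n3 = X ^ n2 = X ^ (Z ^ (~(X & Z)))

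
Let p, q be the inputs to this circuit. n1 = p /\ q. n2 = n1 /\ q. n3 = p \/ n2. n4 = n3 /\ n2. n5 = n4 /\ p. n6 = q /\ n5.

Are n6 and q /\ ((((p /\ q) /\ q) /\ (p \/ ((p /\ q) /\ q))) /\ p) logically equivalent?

Yes

n1 = p /\ q
n2 = n1 /\ q = (p /\ q) /\ q
n3 = p \/ n2 = p \/ ((p /\ q) /\ q)
n4 = n3 /\ n2 = (p \/ ((p /\ q) /\ q)) /\ ((p /\ q) /\ q)
n5 = n4 /\ p = ((p \/ ((p /\ q) /\ q)) /\ ((p /\ q) /\ q)) /\ p
n6 = q /\ n5 = q /\ (((p \/ ((p /\ q) /\ q)) /\ ((p /\ q) /\ q)) /\ p)
At p=0, q=0: circuit gives 0, formula gives 0.
At p=1, q=1: circuit gives 1, formula gives 1.
Agrees on all 4 inputs.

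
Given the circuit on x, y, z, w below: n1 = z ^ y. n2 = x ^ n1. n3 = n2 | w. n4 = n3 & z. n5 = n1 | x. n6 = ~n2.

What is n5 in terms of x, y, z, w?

n1 = z ^ y
n5 = n1 | x = (z ^ y) | x

(z ^ y) | x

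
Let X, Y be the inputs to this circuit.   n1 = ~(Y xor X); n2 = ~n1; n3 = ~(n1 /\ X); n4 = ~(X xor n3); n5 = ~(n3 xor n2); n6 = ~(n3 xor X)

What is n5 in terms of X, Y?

~((~((~(Y xor X)) /\ X)) xor ~(~(Y xor X)))

n1 = ~(Y xor X)
n2 = ~n1 = ~(~(Y xor X))
n3 = ~(n1 /\ X) = ~((~(Y xor X)) /\ X)
n5 = ~(n3 xor n2) = ~((~((~(Y xor X)) /\ X)) xor ~(~(Y xor X)))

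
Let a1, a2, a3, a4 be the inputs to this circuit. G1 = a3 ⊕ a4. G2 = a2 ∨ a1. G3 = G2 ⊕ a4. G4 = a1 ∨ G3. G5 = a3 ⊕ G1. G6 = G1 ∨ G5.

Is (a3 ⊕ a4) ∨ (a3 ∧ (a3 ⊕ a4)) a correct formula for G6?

No

G1 = a3 ⊕ a4
G5 = a3 ⊕ G1 = a3 ⊕ (a3 ⊕ a4)
G6 = G1 ∨ G5 = (a3 ⊕ a4) ∨ (a3 ⊕ (a3 ⊕ a4))
At a1=0, a2=0, a3=1, a4=1: circuit gives 1, formula gives 0.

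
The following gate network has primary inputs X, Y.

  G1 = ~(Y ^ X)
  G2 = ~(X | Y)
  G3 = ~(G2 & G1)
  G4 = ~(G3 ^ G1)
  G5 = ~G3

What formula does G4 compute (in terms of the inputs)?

~((~((~(X | Y)) & (~(Y ^ X)))) ^ (~(Y ^ X)))

G1 = ~(Y ^ X)
G2 = ~(X | Y)
G3 = ~(G2 & G1) = ~((~(X | Y)) & (~(Y ^ X)))
G4 = ~(G3 ^ G1) = ~((~((~(X | Y)) & (~(Y ^ X)))) ^ (~(Y ^ X)))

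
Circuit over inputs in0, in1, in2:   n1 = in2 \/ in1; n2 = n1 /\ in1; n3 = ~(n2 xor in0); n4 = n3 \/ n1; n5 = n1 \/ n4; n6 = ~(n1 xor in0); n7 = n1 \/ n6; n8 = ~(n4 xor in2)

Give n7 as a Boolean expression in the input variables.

(in2 \/ in1) \/ (~((in2 \/ in1) xor in0))

n1 = in2 \/ in1
n6 = ~(n1 xor in0) = ~((in2 \/ in1) xor in0)
n7 = n1 \/ n6 = (in2 \/ in1) \/ (~((in2 \/ in1) xor in0))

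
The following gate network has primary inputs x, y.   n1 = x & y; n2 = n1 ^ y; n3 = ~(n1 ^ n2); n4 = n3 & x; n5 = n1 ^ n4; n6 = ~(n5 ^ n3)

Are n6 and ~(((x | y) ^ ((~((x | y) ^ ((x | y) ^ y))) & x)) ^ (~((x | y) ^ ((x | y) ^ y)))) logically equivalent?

n1 = x & y
n2 = n1 ^ y = (x & y) ^ y
n3 = ~(n1 ^ n2) = ~((x & y) ^ ((x & y) ^ y))
n4 = n3 & x = (~((x & y) ^ ((x & y) ^ y))) & x
n5 = n1 ^ n4 = (x & y) ^ ((~((x & y) ^ ((x & y) ^ y))) & x)
n6 = ~(n5 ^ n3) = ~(((x & y) ^ ((~((x & y) ^ ((x & y) ^ y))) & x)) ^ (~((x & y) ^ ((x & y) ^ y))))
At x=0, y=1: circuit gives 1, formula gives 0.

No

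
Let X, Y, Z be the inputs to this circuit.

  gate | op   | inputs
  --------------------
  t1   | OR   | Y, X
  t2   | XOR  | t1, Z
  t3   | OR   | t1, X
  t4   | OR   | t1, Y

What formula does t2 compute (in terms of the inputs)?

t1 = Y OR X
t2 = t1 XOR Z = (Y OR X) XOR Z

(Y OR X) XOR Z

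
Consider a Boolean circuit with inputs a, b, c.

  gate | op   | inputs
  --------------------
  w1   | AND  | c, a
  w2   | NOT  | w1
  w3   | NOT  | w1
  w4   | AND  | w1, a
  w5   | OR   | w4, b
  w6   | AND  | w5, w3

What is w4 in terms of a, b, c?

w1 = c AND a
w4 = w1 AND a = (c AND a) AND a

(c AND a) AND a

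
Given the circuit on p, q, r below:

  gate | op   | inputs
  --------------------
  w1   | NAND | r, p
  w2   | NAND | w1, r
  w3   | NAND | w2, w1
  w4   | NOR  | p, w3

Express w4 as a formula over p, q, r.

p NOR (((r NAND p) NAND r) NAND (r NAND p))

w1 = r NAND p
w2 = w1 NAND r = (r NAND p) NAND r
w3 = w2 NAND w1 = ((r NAND p) NAND r) NAND (r NAND p)
w4 = p NOR w3 = p NOR (((r NAND p) NAND r) NAND (r NAND p))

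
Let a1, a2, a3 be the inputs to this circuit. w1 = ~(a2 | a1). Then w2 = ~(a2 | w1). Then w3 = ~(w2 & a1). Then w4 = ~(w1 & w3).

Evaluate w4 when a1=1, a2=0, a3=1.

1

w1 = ~(0 | 1) = 0
w2 = ~(0 | 0) = 1
w3 = ~(1 & 1) = 0
w4 = ~(0 & 0) = 1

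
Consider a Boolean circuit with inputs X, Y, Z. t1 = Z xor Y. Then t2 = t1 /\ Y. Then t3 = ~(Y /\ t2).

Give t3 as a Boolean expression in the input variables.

t1 = Z xor Y
t2 = t1 /\ Y = (Z xor Y) /\ Y
t3 = ~(Y /\ t2) = ~(Y /\ ((Z xor Y) /\ Y))

~(Y /\ ((Z xor Y) /\ Y))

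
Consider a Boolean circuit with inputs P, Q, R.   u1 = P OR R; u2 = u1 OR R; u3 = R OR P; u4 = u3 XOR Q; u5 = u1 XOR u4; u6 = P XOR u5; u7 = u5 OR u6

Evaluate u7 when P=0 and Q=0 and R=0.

0

u1 = 0 OR 0 = 0
u3 = 0 OR 0 = 0
u4 = 0 XOR 0 = 0
u5 = 0 XOR 0 = 0
u6 = 0 XOR 0 = 0
u7 = 0 OR 0 = 0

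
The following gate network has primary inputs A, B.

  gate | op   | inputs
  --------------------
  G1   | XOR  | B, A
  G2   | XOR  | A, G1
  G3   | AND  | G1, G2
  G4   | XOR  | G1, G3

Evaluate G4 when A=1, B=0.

G1 = 0 XOR 1 = 1
G2 = 1 XOR 1 = 0
G3 = 1 AND 0 = 0
G4 = 1 XOR 0 = 1

1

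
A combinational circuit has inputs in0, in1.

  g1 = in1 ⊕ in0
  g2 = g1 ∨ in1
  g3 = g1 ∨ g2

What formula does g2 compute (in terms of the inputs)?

g1 = in1 ⊕ in0
g2 = g1 ∨ in1 = (in1 ⊕ in0) ∨ in1

(in1 ⊕ in0) ∨ in1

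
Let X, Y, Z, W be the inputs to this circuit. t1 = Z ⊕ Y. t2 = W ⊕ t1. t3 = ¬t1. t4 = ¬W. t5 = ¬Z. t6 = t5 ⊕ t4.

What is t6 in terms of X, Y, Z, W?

¬Z ⊕ ¬W

t4 = ¬W
t5 = ¬Z
t6 = t5 ⊕ t4 = ¬Z ⊕ ¬W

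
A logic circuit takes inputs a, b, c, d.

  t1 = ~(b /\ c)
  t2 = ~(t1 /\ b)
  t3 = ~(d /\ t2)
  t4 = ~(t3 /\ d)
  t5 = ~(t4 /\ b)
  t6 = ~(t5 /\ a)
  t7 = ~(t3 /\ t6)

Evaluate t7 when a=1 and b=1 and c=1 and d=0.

0

t1 = ~(1 /\ 1) = 0
t2 = ~(0 /\ 1) = 1
t3 = ~(0 /\ 1) = 1
t4 = ~(1 /\ 0) = 1
t5 = ~(1 /\ 1) = 0
t6 = ~(0 /\ 1) = 1
t7 = ~(1 /\ 1) = 0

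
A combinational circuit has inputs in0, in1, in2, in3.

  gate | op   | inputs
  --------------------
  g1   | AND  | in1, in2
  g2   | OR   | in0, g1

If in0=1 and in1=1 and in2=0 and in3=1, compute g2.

1

g1 = 1 AND 0 = 0
g2 = 1 OR 0 = 1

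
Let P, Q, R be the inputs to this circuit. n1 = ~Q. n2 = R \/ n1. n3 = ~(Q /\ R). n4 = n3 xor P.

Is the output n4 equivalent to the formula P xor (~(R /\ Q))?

n3 = ~(Q /\ R)
n4 = n3 xor P = (~(Q /\ R)) xor P
At P=0, Q=1, R=1: circuit gives 0, formula gives 0.
At P=0, Q=0, R=0: circuit gives 1, formula gives 1.
Agrees on all 8 inputs.

Yes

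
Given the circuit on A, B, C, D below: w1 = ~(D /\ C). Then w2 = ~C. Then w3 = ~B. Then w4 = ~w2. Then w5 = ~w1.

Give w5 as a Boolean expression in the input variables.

~(~(D /\ C))

w1 = ~(D /\ C)
w5 = ~w1 = ~(~(D /\ C))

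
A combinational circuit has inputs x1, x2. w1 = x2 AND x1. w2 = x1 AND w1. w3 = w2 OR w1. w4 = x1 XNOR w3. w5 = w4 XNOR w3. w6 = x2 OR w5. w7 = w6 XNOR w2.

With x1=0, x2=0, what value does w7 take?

1

w1 = 0 AND 0 = 0
w2 = 0 AND 0 = 0
w3 = 0 OR 0 = 0
w4 = 0 XNOR 0 = 1
w5 = 1 XNOR 0 = 0
w6 = 0 OR 0 = 0
w7 = 0 XNOR 0 = 1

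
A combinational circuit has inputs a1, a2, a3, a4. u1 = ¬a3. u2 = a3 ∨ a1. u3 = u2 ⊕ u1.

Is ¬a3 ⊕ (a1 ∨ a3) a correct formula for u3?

u1 = ¬a3
u2 = a3 ∨ a1
u3 = u2 ⊕ u1 = (a3 ∨ a1) ⊕ ¬a3
At a1=1, a2=0, a3=0, a4=0: circuit gives 0, formula gives 0.
At a1=0, a2=0, a3=0, a4=0: circuit gives 1, formula gives 1.
Agrees on all 16 inputs.

Yes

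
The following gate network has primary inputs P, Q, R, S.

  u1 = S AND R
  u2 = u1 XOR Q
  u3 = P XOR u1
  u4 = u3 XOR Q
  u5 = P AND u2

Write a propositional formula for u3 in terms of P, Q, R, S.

P XOR (S AND R)

u1 = S AND R
u3 = P XOR u1 = P XOR (S AND R)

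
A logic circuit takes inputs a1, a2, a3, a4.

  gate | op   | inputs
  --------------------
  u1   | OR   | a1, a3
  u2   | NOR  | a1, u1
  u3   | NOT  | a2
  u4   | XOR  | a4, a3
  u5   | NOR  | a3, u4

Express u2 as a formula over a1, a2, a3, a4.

u1 = a1 OR a3
u2 = a1 NOR u1 = a1 NOR (a1 OR a3)

a1 NOR (a1 OR a3)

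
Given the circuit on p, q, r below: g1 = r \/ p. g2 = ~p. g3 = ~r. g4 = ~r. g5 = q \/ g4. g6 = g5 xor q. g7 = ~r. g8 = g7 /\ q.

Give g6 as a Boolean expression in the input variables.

(q \/ ~r) xor q

g4 = ~r
g5 = q \/ g4 = q \/ ~r
g6 = g5 xor q = (q \/ ~r) xor q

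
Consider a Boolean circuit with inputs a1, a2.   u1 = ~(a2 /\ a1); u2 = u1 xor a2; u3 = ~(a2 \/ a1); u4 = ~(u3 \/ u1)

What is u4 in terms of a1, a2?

u1 = ~(a2 /\ a1)
u3 = ~(a2 \/ a1)
u4 = ~(u3 \/ u1) = ~((~(a2 \/ a1)) \/ (~(a2 /\ a1)))

~((~(a2 \/ a1)) \/ (~(a2 /\ a1)))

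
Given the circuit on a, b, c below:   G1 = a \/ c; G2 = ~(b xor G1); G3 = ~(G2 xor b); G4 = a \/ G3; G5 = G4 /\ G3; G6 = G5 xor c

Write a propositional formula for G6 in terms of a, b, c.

((a \/ (~((~(b xor (a \/ c))) xor b))) /\ (~((~(b xor (a \/ c))) xor b))) xor c

G1 = a \/ c
G2 = ~(b xor G1) = ~(b xor (a \/ c))
G3 = ~(G2 xor b) = ~((~(b xor (a \/ c))) xor b)
G4 = a \/ G3 = a \/ (~((~(b xor (a \/ c))) xor b))
G5 = G4 /\ G3 = (a \/ (~((~(b xor (a \/ c))) xor b))) /\ (~((~(b xor (a \/ c))) xor b))
G6 = G5 xor c = ((a \/ (~((~(b xor (a \/ c))) xor b))) /\ (~((~(b xor (a \/ c))) xor b))) xor c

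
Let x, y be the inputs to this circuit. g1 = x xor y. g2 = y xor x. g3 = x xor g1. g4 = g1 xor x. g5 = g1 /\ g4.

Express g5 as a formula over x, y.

g1 = x xor y
g4 = g1 xor x = (x xor y) xor x
g5 = g1 /\ g4 = (x xor y) /\ ((x xor y) xor x)

(x xor y) /\ ((x xor y) xor x)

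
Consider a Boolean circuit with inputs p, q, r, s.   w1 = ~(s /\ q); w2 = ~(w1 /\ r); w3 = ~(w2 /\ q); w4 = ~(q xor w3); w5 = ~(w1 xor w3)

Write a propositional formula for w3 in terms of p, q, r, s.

~((~((~(s /\ q)) /\ r)) /\ q)

w1 = ~(s /\ q)
w2 = ~(w1 /\ r) = ~((~(s /\ q)) /\ r)
w3 = ~(w2 /\ q) = ~((~((~(s /\ q)) /\ r)) /\ q)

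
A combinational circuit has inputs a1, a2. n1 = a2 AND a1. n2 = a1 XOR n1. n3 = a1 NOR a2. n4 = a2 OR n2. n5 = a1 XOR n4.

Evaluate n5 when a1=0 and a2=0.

0

n1 = 0 AND 0 = 0
n2 = 0 XOR 0 = 0
n4 = 0 OR 0 = 0
n5 = 0 XOR 0 = 0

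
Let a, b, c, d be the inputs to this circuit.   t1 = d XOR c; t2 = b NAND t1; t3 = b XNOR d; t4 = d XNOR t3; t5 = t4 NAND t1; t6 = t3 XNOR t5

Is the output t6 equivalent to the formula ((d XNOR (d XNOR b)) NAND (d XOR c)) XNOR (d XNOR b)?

t1 = d XOR c
t3 = b XNOR d
t4 = d XNOR t3 = d XNOR (b XNOR d)
t5 = t4 NAND t1 = (d XNOR (b XNOR d)) NAND (d XOR c)
t6 = t3 XNOR t5 = (b XNOR d) XNOR ((d XNOR (b XNOR d)) NAND (d XOR c))
At a=0, b=0, c=0, d=1: circuit gives 0, formula gives 0.
At a=0, b=0, c=0, d=0: circuit gives 1, formula gives 1.
Agrees on all 16 inputs.

Yes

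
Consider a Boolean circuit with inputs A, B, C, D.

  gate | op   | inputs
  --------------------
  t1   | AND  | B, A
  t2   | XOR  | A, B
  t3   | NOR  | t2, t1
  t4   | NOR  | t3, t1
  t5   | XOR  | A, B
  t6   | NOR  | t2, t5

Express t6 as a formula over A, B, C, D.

(A XOR B) NOR (A XOR B)

t2 = A XOR B
t5 = A XOR B
t6 = t2 NOR t5 = (A XOR B) NOR (A XOR B)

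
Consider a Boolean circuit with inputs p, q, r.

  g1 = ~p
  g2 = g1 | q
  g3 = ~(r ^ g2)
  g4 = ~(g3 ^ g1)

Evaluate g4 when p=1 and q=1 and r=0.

1

g1 = ~1 = 0
g2 = 0 | 1 = 1
g3 = ~(0 ^ 1) = 0
g4 = ~(0 ^ 0) = 1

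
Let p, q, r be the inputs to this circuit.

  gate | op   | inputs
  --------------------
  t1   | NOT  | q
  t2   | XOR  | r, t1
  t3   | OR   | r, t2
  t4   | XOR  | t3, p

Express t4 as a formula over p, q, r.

t1 = NOT q
t2 = r XOR t1 = r XOR NOT q
t3 = r OR t2 = r OR (r XOR NOT q)
t4 = t3 XOR p = (r OR (r XOR NOT q)) XOR p

(r OR (r XOR NOT q)) XOR p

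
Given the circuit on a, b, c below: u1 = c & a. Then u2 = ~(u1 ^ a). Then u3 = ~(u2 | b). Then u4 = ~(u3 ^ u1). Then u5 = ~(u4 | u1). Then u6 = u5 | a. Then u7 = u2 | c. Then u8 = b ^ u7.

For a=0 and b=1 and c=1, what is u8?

u1 = 1 & 0 = 0
u2 = ~(0 ^ 0) = 1
u7 = 1 | 1 = 1
u8 = 1 ^ 1 = 0

0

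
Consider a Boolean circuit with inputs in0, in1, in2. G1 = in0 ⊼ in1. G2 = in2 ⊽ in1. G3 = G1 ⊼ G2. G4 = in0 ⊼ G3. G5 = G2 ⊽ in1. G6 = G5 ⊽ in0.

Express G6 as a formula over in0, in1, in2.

((in2 ⊽ in1) ⊽ in1) ⊽ in0

G2 = in2 ⊽ in1
G5 = G2 ⊽ in1 = (in2 ⊽ in1) ⊽ in1
G6 = G5 ⊽ in0 = ((in2 ⊽ in1) ⊽ in1) ⊽ in0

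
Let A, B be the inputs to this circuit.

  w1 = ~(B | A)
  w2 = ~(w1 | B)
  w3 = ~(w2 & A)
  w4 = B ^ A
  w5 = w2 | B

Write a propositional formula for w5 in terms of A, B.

w1 = ~(B | A)
w2 = ~(w1 | B) = ~((~(B | A)) | B)
w5 = w2 | B = (~((~(B | A)) | B)) | B

(~((~(B | A)) | B)) | B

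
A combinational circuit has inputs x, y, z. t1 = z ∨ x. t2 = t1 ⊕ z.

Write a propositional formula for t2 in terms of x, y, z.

t1 = z ∨ x
t2 = t1 ⊕ z = (z ∨ x) ⊕ z

(z ∨ x) ⊕ z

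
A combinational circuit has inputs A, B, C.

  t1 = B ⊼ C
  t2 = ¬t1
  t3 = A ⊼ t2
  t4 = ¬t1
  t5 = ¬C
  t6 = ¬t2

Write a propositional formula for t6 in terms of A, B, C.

¬¬(B ⊼ C)

t1 = B ⊼ C
t2 = ¬t1 = ¬(B ⊼ C)
t6 = ¬t2 = ¬¬(B ⊼ C)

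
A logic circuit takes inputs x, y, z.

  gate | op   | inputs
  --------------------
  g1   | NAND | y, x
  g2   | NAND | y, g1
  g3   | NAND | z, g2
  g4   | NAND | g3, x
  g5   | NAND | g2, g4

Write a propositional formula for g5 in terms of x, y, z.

g1 = y NAND x
g2 = y NAND g1 = y NAND (y NAND x)
g3 = z NAND g2 = z NAND (y NAND (y NAND x))
g4 = g3 NAND x = (z NAND (y NAND (y NAND x))) NAND x
g5 = g2 NAND g4 = (y NAND (y NAND x)) NAND ((z NAND (y NAND (y NAND x))) NAND x)

(y NAND (y NAND x)) NAND ((z NAND (y NAND (y NAND x))) NAND x)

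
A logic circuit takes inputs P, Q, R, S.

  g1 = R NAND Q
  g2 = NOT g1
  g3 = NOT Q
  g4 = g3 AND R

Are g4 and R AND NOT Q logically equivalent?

g3 = NOT Q
g4 = g3 AND R = NOT Q AND R
At P=0, Q=0, R=0, S=0: circuit gives 0, formula gives 0.
At P=0, Q=0, R=1, S=0: circuit gives 1, formula gives 1.
Agrees on all 16 inputs.

Yes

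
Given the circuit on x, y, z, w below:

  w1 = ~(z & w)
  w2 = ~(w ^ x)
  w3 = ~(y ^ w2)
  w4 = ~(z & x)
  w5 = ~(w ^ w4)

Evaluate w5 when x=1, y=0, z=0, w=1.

w4 = ~(0 & 1) = 1
w5 = ~(1 ^ 1) = 1

1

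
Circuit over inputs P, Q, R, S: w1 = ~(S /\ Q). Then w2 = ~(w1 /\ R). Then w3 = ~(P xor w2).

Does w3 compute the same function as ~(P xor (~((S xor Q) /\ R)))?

w1 = ~(S /\ Q)
w2 = ~(w1 /\ R) = ~((~(S /\ Q)) /\ R)
w3 = ~(P xor w2) = ~(P xor (~((~(S /\ Q)) /\ R)))
At P=0, Q=0, R=1, S=0: circuit gives 1, formula gives 0.

No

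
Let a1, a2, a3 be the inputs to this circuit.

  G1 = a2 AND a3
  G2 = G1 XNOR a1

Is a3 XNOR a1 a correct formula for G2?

G1 = a2 AND a3
G2 = G1 XNOR a1 = (a2 AND a3) XNOR a1
At a1=0, a2=0, a3=1: circuit gives 1, formula gives 0.

No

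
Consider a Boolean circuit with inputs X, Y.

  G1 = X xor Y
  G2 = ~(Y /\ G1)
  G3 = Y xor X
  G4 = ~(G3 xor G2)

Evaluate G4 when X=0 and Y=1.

G1 = 0 xor 1 = 1
G2 = ~(1 /\ 1) = 0
G3 = 1 xor 0 = 1
G4 = ~(1 xor 0) = 0

0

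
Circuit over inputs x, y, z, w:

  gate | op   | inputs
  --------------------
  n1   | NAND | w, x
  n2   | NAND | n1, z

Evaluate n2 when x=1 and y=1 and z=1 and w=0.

0

n1 = 0 NAND 1 = 1
n2 = 1 NAND 1 = 0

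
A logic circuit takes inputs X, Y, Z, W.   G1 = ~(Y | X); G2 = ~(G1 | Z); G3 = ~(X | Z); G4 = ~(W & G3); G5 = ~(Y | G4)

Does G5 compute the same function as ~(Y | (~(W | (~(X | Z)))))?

No

G3 = ~(X | Z)
G4 = ~(W & G3) = ~(W & (~(X | Z)))
G5 = ~(Y | G4) = ~(Y | (~(W & (~(X | Z)))))
At X=0, Y=0, Z=0, W=0: circuit gives 0, formula gives 1.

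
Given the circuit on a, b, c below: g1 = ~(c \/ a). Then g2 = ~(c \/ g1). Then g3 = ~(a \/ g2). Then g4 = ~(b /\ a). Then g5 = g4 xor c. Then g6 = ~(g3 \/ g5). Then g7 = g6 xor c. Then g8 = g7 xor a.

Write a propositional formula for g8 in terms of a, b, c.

((~((~(a \/ (~(c \/ (~(c \/ a)))))) \/ ((~(b /\ a)) xor c))) xor c) xor a

g1 = ~(c \/ a)
g2 = ~(c \/ g1) = ~(c \/ (~(c \/ a)))
g3 = ~(a \/ g2) = ~(a \/ (~(c \/ (~(c \/ a)))))
g4 = ~(b /\ a)
g5 = g4 xor c = (~(b /\ a)) xor c
g6 = ~(g3 \/ g5) = ~((~(a \/ (~(c \/ (~(c \/ a)))))) \/ ((~(b /\ a)) xor c))
g7 = g6 xor c = (~((~(a \/ (~(c \/ (~(c \/ a)))))) \/ ((~(b /\ a)) xor c))) xor c
g8 = g7 xor a = ((~((~(a \/ (~(c \/ (~(c \/ a)))))) \/ ((~(b /\ a)) xor c))) xor c) xor a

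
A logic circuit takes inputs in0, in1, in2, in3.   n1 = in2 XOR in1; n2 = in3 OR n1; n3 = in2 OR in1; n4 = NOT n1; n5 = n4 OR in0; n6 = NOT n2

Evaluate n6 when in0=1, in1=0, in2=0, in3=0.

n1 = 0 XOR 0 = 0
n2 = 0 OR 0 = 0
n6 = NOT 0 = 1

1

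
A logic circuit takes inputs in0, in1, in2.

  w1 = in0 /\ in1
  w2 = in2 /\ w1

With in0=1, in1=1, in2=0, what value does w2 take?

w1 = 1 /\ 1 = 1
w2 = 0 /\ 1 = 0

0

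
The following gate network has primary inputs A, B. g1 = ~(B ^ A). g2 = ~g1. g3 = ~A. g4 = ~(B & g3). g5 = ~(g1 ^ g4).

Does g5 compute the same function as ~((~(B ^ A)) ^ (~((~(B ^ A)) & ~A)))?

No

g1 = ~(B ^ A)
g3 = ~A
g4 = ~(B & g3) = ~(B & ~A)
g5 = ~(g1 ^ g4) = ~((~(B ^ A)) ^ (~(B & ~A)))
At A=0, B=0: circuit gives 1, formula gives 0.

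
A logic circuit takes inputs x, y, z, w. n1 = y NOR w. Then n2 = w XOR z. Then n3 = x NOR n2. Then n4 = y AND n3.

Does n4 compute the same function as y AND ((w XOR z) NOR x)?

n2 = w XOR z
n3 = x NOR n2 = x NOR (w XOR z)
n4 = y AND n3 = y AND (x NOR (w XOR z))
At x=0, y=0, z=0, w=0: circuit gives 0, formula gives 0.
At x=0, y=1, z=0, w=0: circuit gives 1, formula gives 1.
Agrees on all 16 inputs.

Yes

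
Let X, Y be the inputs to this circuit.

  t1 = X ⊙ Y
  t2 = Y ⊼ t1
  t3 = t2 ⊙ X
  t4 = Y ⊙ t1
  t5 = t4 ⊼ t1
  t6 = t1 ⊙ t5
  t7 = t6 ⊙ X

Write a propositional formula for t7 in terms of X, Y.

((X ⊙ Y) ⊙ ((Y ⊙ (X ⊙ Y)) ⊼ (X ⊙ Y))) ⊙ X

t1 = X ⊙ Y
t4 = Y ⊙ t1 = Y ⊙ (X ⊙ Y)
t5 = t4 ⊼ t1 = (Y ⊙ (X ⊙ Y)) ⊼ (X ⊙ Y)
t6 = t1 ⊙ t5 = (X ⊙ Y) ⊙ ((Y ⊙ (X ⊙ Y)) ⊼ (X ⊙ Y))
t7 = t6 ⊙ X = ((X ⊙ Y) ⊙ ((Y ⊙ (X ⊙ Y)) ⊼ (X ⊙ Y))) ⊙ X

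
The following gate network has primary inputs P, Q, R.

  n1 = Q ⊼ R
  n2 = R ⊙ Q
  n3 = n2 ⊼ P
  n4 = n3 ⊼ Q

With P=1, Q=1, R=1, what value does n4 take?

n2 = 1 ⊙ 1 = 1
n3 = 1 ⊼ 1 = 0
n4 = 0 ⊼ 1 = 1

1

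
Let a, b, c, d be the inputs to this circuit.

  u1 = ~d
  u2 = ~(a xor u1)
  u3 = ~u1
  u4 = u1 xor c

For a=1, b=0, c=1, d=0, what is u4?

0

u1 = ~0 = 1
u4 = 1 xor 1 = 0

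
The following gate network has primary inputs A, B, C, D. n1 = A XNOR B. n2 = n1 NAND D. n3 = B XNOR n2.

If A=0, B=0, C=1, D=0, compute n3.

n1 = 0 XNOR 0 = 1
n2 = 1 NAND 0 = 1
n3 = 0 XNOR 1 = 0

0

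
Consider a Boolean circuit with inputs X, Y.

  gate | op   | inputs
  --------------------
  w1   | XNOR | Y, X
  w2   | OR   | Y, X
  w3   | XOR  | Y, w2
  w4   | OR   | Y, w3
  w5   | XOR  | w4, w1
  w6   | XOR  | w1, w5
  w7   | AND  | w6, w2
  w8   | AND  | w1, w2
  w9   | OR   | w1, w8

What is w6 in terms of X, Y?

(Y XNOR X) XOR ((Y OR (Y XOR (Y OR X))) XOR (Y XNOR X))

w1 = Y XNOR X
w2 = Y OR X
w3 = Y XOR w2 = Y XOR (Y OR X)
w4 = Y OR w3 = Y OR (Y XOR (Y OR X))
w5 = w4 XOR w1 = (Y OR (Y XOR (Y OR X))) XOR (Y XNOR X)
w6 = w1 XOR w5 = (Y XNOR X) XOR ((Y OR (Y XOR (Y OR X))) XOR (Y XNOR X))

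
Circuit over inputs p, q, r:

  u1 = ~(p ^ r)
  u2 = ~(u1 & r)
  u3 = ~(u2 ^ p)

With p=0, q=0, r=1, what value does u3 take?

u1 = ~(0 ^ 1) = 0
u2 = ~(0 & 1) = 1
u3 = ~(1 ^ 0) = 0

0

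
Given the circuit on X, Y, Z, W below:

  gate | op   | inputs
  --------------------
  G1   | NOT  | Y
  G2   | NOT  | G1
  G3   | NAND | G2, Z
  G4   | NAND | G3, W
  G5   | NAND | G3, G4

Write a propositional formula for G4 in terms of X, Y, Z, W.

(NOT NOT Y NAND Z) NAND W

G1 = NOT Y
G2 = NOT G1 = NOT NOT Y
G3 = G2 NAND Z = NOT NOT Y NAND Z
G4 = G3 NAND W = (NOT NOT Y NAND Z) NAND W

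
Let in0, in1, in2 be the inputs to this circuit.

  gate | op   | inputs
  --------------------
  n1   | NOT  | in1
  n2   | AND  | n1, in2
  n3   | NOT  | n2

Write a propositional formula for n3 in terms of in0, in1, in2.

NOT (NOT in1 AND in2)

n1 = NOT in1
n2 = n1 AND in2 = NOT in1 AND in2
n3 = NOT n2 = NOT (NOT in1 AND in2)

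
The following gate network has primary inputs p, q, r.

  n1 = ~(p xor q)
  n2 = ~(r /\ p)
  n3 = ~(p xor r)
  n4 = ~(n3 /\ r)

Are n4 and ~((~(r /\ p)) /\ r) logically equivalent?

No

n3 = ~(p xor r)
n4 = ~(n3 /\ r) = ~((~(p xor r)) /\ r)
At p=0, q=0, r=1: circuit gives 1, formula gives 0.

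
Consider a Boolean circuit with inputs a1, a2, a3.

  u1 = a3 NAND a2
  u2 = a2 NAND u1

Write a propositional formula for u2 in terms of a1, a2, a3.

u1 = a3 NAND a2
u2 = a2 NAND u1 = a2 NAND (a3 NAND a2)

a2 NAND (a3 NAND a2)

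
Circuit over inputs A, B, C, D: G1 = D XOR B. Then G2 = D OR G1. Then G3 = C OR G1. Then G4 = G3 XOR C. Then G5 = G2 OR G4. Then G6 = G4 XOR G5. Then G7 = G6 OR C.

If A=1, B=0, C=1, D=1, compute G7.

1

G1 = 1 XOR 0 = 1
G2 = 1 OR 1 = 1
G3 = 1 OR 1 = 1
G4 = 1 XOR 1 = 0
G5 = 1 OR 0 = 1
G6 = 0 XOR 1 = 1
G7 = 1 OR 1 = 1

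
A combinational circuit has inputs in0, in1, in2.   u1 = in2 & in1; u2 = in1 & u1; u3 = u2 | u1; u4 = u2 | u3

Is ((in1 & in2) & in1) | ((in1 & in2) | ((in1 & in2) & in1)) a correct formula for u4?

Yes

u1 = in2 & in1
u2 = in1 & u1 = in1 & (in2 & in1)
u3 = u2 | u1 = (in1 & (in2 & in1)) | (in2 & in1)
u4 = u2 | u3 = (in1 & (in2 & in1)) | ((in1 & (in2 & in1)) | (in2 & in1))
At in0=0, in1=0, in2=0: circuit gives 0, formula gives 0.
At in0=0, in1=1, in2=1: circuit gives 1, formula gives 1.
Agrees on all 8 inputs.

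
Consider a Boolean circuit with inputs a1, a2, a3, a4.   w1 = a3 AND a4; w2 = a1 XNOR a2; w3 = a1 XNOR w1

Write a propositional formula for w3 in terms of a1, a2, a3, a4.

a1 XNOR (a3 AND a4)

w1 = a3 AND a4
w3 = a1 XNOR w1 = a1 XNOR (a3 AND a4)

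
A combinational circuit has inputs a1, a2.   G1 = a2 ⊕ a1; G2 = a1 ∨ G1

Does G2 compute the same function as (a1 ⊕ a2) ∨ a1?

Yes

G1 = a2 ⊕ a1
G2 = a1 ∨ G1 = a1 ∨ (a2 ⊕ a1)
At a1=0, a2=0: circuit gives 0, formula gives 0.
At a1=0, a2=1: circuit gives 1, formula gives 1.
Agrees on all 4 inputs.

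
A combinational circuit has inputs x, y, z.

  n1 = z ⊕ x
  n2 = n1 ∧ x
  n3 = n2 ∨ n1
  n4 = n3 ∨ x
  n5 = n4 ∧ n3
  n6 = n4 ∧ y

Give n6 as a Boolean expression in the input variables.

n1 = z ⊕ x
n2 = n1 ∧ x = (z ⊕ x) ∧ x
n3 = n2 ∨ n1 = ((z ⊕ x) ∧ x) ∨ (z ⊕ x)
n4 = n3 ∨ x = (((z ⊕ x) ∧ x) ∨ (z ⊕ x)) ∨ x
n6 = n4 ∧ y = ((((z ⊕ x) ∧ x) ∨ (z ⊕ x)) ∨ x) ∧ y

((((z ⊕ x) ∧ x) ∨ (z ⊕ x)) ∨ x) ∧ y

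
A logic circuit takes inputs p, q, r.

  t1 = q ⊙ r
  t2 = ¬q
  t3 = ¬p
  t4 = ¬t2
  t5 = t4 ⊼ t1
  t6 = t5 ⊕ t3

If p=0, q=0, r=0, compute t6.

0

t1 = 0 ⊙ 0 = 1
t2 = ¬0 = 1
t3 = ¬0 = 1
t4 = ¬1 = 0
t5 = 0 ⊼ 1 = 1
t6 = 1 ⊕ 1 = 0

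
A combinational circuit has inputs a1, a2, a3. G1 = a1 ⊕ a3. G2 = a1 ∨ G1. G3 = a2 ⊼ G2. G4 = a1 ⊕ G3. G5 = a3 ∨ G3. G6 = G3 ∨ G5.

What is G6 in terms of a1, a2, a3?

G1 = a1 ⊕ a3
G2 = a1 ∨ G1 = a1 ∨ (a1 ⊕ a3)
G3 = a2 ⊼ G2 = a2 ⊼ (a1 ∨ (a1 ⊕ a3))
G5 = a3 ∨ G3 = a3 ∨ (a2 ⊼ (a1 ∨ (a1 ⊕ a3)))
G6 = G3 ∨ G5 = (a2 ⊼ (a1 ∨ (a1 ⊕ a3))) ∨ (a3 ∨ (a2 ⊼ (a1 ∨ (a1 ⊕ a3))))

(a2 ⊼ (a1 ∨ (a1 ⊕ a3))) ∨ (a3 ∨ (a2 ⊼ (a1 ∨ (a1 ⊕ a3))))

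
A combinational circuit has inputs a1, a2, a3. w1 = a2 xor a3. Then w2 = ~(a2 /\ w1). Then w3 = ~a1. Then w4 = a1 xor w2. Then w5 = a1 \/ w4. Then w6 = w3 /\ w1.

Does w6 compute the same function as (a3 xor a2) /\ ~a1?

w1 = a2 xor a3
w3 = ~a1
w6 = w3 /\ w1 = ~a1 /\ (a2 xor a3)
At a1=0, a2=0, a3=0: circuit gives 0, formula gives 0.
At a1=0, a2=0, a3=1: circuit gives 1, formula gives 1.
Agrees on all 8 inputs.

Yes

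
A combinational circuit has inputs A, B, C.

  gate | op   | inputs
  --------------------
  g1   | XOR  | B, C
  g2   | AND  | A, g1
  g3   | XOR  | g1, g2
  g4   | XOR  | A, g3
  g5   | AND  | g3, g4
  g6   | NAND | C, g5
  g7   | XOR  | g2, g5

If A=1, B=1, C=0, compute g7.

g1 = 1 XOR 0 = 1
g2 = 1 AND 1 = 1
g3 = 1 XOR 1 = 0
g4 = 1 XOR 0 = 1
g5 = 0 AND 1 = 0
g7 = 1 XOR 0 = 1

1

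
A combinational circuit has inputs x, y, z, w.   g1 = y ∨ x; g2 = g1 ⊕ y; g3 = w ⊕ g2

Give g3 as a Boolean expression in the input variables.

w ⊕ ((y ∨ x) ⊕ y)

g1 = y ∨ x
g2 = g1 ⊕ y = (y ∨ x) ⊕ y
g3 = w ⊕ g2 = w ⊕ ((y ∨ x) ⊕ y)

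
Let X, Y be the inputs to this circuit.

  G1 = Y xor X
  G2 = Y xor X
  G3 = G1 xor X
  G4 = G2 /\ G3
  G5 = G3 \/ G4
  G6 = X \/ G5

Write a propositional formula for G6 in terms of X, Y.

G1 = Y xor X
G2 = Y xor X
G3 = G1 xor X = (Y xor X) xor X
G4 = G2 /\ G3 = (Y xor X) /\ ((Y xor X) xor X)
G5 = G3 \/ G4 = ((Y xor X) xor X) \/ ((Y xor X) /\ ((Y xor X) xor X))
G6 = X \/ G5 = X \/ (((Y xor X) xor X) \/ ((Y xor X) /\ ((Y xor X) xor X)))

X \/ (((Y xor X) xor X) \/ ((Y xor X) /\ ((Y xor X) xor X)))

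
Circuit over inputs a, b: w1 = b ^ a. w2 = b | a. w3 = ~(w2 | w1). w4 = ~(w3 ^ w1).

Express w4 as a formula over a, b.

w1 = b ^ a
w2 = b | a
w3 = ~(w2 | w1) = ~((b | a) | (b ^ a))
w4 = ~(w3 ^ w1) = ~((~((b | a) | (b ^ a))) ^ (b ^ a))

~((~((b | a) | (b ^ a))) ^ (b ^ a))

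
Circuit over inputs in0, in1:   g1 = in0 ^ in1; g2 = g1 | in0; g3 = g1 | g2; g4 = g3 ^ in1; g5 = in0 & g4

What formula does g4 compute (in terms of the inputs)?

((in0 ^ in1) | ((in0 ^ in1) | in0)) ^ in1

g1 = in0 ^ in1
g2 = g1 | in0 = (in0 ^ in1) | in0
g3 = g1 | g2 = (in0 ^ in1) | ((in0 ^ in1) | in0)
g4 = g3 ^ in1 = ((in0 ^ in1) | ((in0 ^ in1) | in0)) ^ in1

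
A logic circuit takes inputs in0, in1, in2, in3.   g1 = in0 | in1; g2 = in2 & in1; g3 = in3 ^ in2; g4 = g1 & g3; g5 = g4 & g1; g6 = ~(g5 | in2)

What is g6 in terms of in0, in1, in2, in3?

g1 = in0 | in1
g3 = in3 ^ in2
g4 = g1 & g3 = (in0 | in1) & (in3 ^ in2)
g5 = g4 & g1 = ((in0 | in1) & (in3 ^ in2)) & (in0 | in1)
g6 = ~(g5 | in2) = ~((((in0 | in1) & (in3 ^ in2)) & (in0 | in1)) | in2)

~((((in0 | in1) & (in3 ^ in2)) & (in0 | in1)) | in2)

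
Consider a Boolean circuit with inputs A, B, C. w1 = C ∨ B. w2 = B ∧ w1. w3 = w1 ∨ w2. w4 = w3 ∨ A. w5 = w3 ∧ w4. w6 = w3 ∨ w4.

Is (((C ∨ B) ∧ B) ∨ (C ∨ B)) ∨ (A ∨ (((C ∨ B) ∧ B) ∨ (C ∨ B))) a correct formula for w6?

w1 = C ∨ B
w2 = B ∧ w1 = B ∧ (C ∨ B)
w3 = w1 ∨ w2 = (C ∨ B) ∨ (B ∧ (C ∨ B))
w4 = w3 ∨ A = ((C ∨ B) ∨ (B ∧ (C ∨ B))) ∨ A
w6 = w3 ∨ w4 = ((C ∨ B) ∨ (B ∧ (C ∨ B))) ∨ (((C ∨ B) ∨ (B ∧ (C ∨ B))) ∨ A)
At A=0, B=0, C=0: circuit gives 0, formula gives 0.
At A=0, B=0, C=1: circuit gives 1, formula gives 1.
Agrees on all 8 inputs.

Yes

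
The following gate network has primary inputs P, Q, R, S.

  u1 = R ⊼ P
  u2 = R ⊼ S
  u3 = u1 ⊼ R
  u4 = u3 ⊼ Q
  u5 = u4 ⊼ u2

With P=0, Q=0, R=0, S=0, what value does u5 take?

u1 = 0 ⊼ 0 = 1
u2 = 0 ⊼ 0 = 1
u3 = 1 ⊼ 0 = 1
u4 = 1 ⊼ 0 = 1
u5 = 1 ⊼ 1 = 0

0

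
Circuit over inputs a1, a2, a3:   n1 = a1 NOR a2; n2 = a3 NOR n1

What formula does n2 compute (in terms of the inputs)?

n1 = a1 NOR a2
n2 = a3 NOR n1 = a3 NOR (a1 NOR a2)

a3 NOR (a1 NOR a2)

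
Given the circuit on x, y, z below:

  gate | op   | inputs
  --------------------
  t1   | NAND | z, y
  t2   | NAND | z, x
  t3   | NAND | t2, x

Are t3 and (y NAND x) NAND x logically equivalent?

No

t2 = z NAND x
t3 = t2 NAND x = (z NAND x) NAND x
At x=1, y=0, z=1: circuit gives 1, formula gives 0.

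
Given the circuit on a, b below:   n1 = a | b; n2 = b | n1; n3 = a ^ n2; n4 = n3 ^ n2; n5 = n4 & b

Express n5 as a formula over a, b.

((a ^ (b | (a | b))) ^ (b | (a | b))) & b

n1 = a | b
n2 = b | n1 = b | (a | b)
n3 = a ^ n2 = a ^ (b | (a | b))
n4 = n3 ^ n2 = (a ^ (b | (a | b))) ^ (b | (a | b))
n5 = n4 & b = ((a ^ (b | (a | b))) ^ (b | (a | b))) & b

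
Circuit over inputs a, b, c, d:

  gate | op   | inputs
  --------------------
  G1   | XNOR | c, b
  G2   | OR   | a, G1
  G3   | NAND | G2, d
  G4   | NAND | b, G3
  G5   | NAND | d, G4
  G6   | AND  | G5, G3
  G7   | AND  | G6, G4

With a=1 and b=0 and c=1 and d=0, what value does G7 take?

1

G1 = 1 XNOR 0 = 0
G2 = 1 OR 0 = 1
G3 = 1 NAND 0 = 1
G4 = 0 NAND 1 = 1
G5 = 0 NAND 1 = 1
G6 = 1 AND 1 = 1
G7 = 1 AND 1 = 1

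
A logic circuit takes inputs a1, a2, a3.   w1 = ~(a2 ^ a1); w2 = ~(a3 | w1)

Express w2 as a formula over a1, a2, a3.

~(a3 | (~(a2 ^ a1)))

w1 = ~(a2 ^ a1)
w2 = ~(a3 | w1) = ~(a3 | (~(a2 ^ a1)))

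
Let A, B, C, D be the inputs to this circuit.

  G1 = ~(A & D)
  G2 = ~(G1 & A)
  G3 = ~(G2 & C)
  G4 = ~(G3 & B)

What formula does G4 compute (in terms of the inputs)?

~((~((~((~(A & D)) & A)) & C)) & B)

G1 = ~(A & D)
G2 = ~(G1 & A) = ~((~(A & D)) & A)
G3 = ~(G2 & C) = ~((~((~(A & D)) & A)) & C)
G4 = ~(G3 & B) = ~((~((~((~(A & D)) & A)) & C)) & B)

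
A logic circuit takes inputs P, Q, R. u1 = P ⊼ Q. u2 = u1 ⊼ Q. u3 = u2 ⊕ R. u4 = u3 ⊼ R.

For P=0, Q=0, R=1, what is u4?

1

u1 = 0 ⊼ 0 = 1
u2 = 1 ⊼ 0 = 1
u3 = 1 ⊕ 1 = 0
u4 = 0 ⊼ 1 = 1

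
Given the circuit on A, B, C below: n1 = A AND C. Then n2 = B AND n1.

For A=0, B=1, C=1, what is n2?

0

n1 = 0 AND 1 = 0
n2 = 1 AND 0 = 0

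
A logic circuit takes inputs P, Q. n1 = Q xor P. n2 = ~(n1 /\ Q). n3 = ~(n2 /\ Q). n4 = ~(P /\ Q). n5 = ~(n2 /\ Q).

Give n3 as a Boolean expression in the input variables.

n1 = Q xor P
n2 = ~(n1 /\ Q) = ~((Q xor P) /\ Q)
n3 = ~(n2 /\ Q) = ~((~((Q xor P) /\ Q)) /\ Q)

~((~((Q xor P) /\ Q)) /\ Q)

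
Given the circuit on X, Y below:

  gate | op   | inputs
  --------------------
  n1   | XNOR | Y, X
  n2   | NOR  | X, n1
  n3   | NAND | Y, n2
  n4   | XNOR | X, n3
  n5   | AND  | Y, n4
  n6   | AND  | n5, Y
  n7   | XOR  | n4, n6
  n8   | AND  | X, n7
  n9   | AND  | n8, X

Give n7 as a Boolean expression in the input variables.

n1 = Y XNOR X
n2 = X NOR n1 = X NOR (Y XNOR X)
n3 = Y NAND n2 = Y NAND (X NOR (Y XNOR X))
n4 = X XNOR n3 = X XNOR (Y NAND (X NOR (Y XNOR X)))
n5 = Y AND n4 = Y AND (X XNOR (Y NAND (X NOR (Y XNOR X))))
n6 = n5 AND Y = (Y AND (X XNOR (Y NAND (X NOR (Y XNOR X))))) AND Y
n7 = n4 XOR n6 = (X XNOR (Y NAND (X NOR (Y XNOR X)))) XOR ((Y AND (X XNOR (Y NAND (X NOR (Y XNOR X))))) AND Y)

(X XNOR (Y NAND (X NOR (Y XNOR X)))) XOR ((Y AND (X XNOR (Y NAND (X NOR (Y XNOR X))))) AND Y)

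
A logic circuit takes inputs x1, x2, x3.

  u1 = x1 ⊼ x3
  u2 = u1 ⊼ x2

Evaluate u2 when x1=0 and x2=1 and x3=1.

0

u1 = 0 ⊼ 1 = 1
u2 = 1 ⊼ 1 = 0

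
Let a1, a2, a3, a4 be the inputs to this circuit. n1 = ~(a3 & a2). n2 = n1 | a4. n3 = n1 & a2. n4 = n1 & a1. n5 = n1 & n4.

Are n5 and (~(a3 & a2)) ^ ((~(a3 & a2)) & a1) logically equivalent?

n1 = ~(a3 & a2)
n4 = n1 & a1 = (~(a3 & a2)) & a1
n5 = n1 & n4 = (~(a3 & a2)) & ((~(a3 & a2)) & a1)
At a1=0, a2=0, a3=0, a4=0: circuit gives 0, formula gives 1.

No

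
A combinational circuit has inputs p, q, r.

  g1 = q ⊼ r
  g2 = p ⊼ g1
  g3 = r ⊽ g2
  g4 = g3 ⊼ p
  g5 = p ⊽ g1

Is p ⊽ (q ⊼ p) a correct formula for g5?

No

g1 = q ⊼ r
g5 = p ⊽ g1 = p ⊽ (q ⊼ r)
At p=0, q=1, r=1: circuit gives 1, formula gives 0.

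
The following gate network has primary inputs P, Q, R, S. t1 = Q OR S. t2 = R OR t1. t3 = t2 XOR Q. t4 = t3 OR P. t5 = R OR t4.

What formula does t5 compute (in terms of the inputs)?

R OR (((R OR (Q OR S)) XOR Q) OR P)

t1 = Q OR S
t2 = R OR t1 = R OR (Q OR S)
t3 = t2 XOR Q = (R OR (Q OR S)) XOR Q
t4 = t3 OR P = ((R OR (Q OR S)) XOR Q) OR P
t5 = R OR t4 = R OR (((R OR (Q OR S)) XOR Q) OR P)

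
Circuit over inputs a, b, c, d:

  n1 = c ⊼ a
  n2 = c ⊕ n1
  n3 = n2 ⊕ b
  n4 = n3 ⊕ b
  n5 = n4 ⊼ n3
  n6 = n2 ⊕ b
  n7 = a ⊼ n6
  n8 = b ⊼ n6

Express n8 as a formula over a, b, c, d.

n1 = c ⊼ a
n2 = c ⊕ n1 = c ⊕ (c ⊼ a)
n6 = n2 ⊕ b = (c ⊕ (c ⊼ a)) ⊕ b
n8 = b ⊼ n6 = b ⊼ ((c ⊕ (c ⊼ a)) ⊕ b)

b ⊼ ((c ⊕ (c ⊼ a)) ⊕ b)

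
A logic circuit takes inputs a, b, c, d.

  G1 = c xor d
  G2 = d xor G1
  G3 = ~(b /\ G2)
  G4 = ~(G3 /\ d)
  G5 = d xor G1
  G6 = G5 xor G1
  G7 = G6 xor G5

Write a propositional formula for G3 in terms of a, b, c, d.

G1 = c xor d
G2 = d xor G1 = d xor (c xor d)
G3 = ~(b /\ G2) = ~(b /\ (d xor (c xor d)))

~(b /\ (d xor (c xor d)))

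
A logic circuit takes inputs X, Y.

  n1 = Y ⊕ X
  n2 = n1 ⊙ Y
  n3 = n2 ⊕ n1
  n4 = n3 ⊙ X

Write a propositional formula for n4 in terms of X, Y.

n1 = Y ⊕ X
n2 = n1 ⊙ Y = (Y ⊕ X) ⊙ Y
n3 = n2 ⊕ n1 = ((Y ⊕ X) ⊙ Y) ⊕ (Y ⊕ X)
n4 = n3 ⊙ X = (((Y ⊕ X) ⊙ Y) ⊕ (Y ⊕ X)) ⊙ X

(((Y ⊕ X) ⊙ Y) ⊕ (Y ⊕ X)) ⊙ X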